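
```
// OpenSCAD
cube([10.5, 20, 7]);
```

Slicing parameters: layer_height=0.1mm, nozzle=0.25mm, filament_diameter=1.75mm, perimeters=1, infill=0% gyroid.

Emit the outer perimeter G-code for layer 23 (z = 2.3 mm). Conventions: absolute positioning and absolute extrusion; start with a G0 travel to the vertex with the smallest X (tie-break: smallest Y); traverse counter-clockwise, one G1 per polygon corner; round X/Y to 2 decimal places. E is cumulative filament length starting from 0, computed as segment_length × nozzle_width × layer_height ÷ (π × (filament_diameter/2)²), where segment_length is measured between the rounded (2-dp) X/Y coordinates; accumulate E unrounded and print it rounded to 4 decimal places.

At z = 2.3 mm: the 10.5×20 cube contributes its full rectangle. The outline is a single polygon with 4 vertices. Extrusion per mm of travel: 0.25 × 0.1 / (π × 0.875²) = 0.010394. Accumulating E over each segment gives final E = 0.6340.

G0 X0.00 Y0.00 Z2.30
G1 X10.50 Y0.00 E0.1091
G1 X10.50 Y20.00 E0.3170
G1 X0.00 Y20.00 E0.4261
G1 X0.00 Y0.00 E0.6340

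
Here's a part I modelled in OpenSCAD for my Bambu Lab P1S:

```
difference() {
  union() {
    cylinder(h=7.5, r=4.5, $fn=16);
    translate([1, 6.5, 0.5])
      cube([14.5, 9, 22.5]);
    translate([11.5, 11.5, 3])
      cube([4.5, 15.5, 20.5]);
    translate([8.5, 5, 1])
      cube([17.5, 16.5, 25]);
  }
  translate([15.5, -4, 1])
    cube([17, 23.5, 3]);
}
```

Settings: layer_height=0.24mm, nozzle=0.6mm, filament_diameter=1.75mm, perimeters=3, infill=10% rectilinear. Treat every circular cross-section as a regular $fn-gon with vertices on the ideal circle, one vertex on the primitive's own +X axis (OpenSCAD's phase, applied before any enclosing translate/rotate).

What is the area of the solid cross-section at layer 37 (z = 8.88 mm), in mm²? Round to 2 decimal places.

At z = 8.88 mm: the cylinder does not reach this height (z outside [0, 7.5]); the cube at (1, 6.5) (footprint 14.5×9) is included at this height (area 130.50 mm²); the 4.5×15.5 cube at (11.5, 11.5) contributes its full rectangle (area 69.75 mm²); the 17.5×16.5 cube at (8.5, 5) contributes its full rectangle (area 288.75 mm²); Merging all regions: the regions partially overlap — summed areas 489.00 mm² minus the doubly-counted overlap 108.00 mm² gives 381.00 mm² — area = 381.00 mm²; the cube at (15.5, -4) does not reach this height (z outside [1, 4]); Subtracting the remaining from the first: none of the subtracted shapes is present at this height, so the result so far is unchanged — area = 381.00 mm². Overall, the cross-section is a single solid region. Net area = 381.00 mm².

381.00 mm²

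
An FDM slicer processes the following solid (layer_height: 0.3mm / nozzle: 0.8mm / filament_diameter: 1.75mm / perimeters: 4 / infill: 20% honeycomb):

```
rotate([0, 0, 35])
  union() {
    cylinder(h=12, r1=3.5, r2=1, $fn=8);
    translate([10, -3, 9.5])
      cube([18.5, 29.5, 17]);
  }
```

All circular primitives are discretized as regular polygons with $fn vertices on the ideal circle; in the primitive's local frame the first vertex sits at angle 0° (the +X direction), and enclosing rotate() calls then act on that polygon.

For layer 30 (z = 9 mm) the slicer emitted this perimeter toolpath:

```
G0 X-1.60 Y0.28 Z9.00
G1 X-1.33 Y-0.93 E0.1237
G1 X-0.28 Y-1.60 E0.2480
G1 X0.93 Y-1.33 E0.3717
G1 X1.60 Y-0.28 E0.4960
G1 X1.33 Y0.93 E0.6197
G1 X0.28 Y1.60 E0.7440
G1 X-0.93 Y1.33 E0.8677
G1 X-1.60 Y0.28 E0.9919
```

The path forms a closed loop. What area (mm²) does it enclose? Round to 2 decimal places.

7.46 mm²

Apply the shoelace formula to the sequence of (X, Y) vertices; enclosed area = 7.46 mm².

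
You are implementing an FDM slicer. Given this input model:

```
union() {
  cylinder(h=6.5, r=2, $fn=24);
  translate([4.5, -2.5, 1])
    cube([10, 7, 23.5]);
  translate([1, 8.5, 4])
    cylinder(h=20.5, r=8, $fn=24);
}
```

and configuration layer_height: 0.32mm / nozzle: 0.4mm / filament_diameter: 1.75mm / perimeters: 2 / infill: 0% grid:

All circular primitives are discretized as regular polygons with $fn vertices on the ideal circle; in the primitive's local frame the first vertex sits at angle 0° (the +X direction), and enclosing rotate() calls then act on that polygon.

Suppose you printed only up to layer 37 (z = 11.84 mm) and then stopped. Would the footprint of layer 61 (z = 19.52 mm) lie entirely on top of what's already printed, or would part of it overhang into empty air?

Compare the two slices. At z = 11.84: the cylinder is absent (z outside [0, 6.5]); the cube at (4.5, -2.5) (footprint 10×7) is included at this height (area 70.00 mm²); the r=8 cylinder at (1, 8.5) gives a regular 24-gon of circumradius 8 (constant along its height) (area = (24/2)·8.000²·sin(360°/24) = 198.77 mm²); Merging all regions: the regions partially overlap — summed areas 268.77 mm² minus the doubly-counted overlap 6.37 mm² gives 262.41 mm² — area = 262.41 mm². At z = 19.52: the cylinder is not intersected at this z (z outside [0, 6.5]); the cube at (4.5, -2.5) (footprint 10×7) is included at this height (area 70.00 mm²); the r=8 cylinder at (1, 8.5) contributes a regular 24-gon of circumradius 8 (area = (24/2)·8.000²·sin(360°/24) = 198.77 mm²); Combining (union): the regions partially overlap — summed areas 268.77 mm² minus the doubly-counted overlap 6.37 mm² gives 262.41 mm² — area = 262.41 mm². Checking containment: the cross-section at z = 19.52 is a subset of the cross-section at z = 11.84.

entirely on top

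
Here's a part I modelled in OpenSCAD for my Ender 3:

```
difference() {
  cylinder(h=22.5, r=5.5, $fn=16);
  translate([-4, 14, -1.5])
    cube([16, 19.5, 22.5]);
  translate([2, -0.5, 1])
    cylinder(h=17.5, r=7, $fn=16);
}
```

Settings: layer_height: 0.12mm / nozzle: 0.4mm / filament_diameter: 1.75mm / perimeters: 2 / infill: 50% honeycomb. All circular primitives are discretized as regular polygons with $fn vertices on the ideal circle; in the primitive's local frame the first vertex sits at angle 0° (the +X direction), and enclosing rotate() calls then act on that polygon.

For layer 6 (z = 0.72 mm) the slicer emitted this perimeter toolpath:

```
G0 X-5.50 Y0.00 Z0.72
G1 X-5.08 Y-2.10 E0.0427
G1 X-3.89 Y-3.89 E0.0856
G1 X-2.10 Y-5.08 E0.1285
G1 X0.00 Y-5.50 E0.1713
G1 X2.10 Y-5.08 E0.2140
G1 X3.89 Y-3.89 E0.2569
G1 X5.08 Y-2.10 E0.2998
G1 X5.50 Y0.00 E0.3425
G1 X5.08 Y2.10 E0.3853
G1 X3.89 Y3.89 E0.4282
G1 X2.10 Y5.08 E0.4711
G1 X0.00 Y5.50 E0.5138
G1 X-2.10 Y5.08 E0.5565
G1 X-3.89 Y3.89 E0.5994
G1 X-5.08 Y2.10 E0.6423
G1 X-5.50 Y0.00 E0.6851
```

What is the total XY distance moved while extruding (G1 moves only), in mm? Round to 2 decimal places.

Sum the Euclidean lengths of each G1 segment: total = 34.33 mm.

34.33 mm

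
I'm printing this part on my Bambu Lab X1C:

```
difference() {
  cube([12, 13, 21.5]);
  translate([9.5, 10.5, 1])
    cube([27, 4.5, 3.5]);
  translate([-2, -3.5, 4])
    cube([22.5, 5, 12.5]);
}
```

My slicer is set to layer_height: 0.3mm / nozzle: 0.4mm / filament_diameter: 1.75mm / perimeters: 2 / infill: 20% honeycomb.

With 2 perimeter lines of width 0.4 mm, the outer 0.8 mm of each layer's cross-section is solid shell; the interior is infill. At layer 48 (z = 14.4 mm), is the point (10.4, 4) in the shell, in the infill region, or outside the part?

infill

At z = 14.4 mm: the cube is present — its section is the full 12×13 rectangle; the cube at (9.5, 10.5) is not intersected at this z (z outside [1, 4.5]); the cube at (-2, -3.5) is present — its section is the full 22.5×5 rectangle; Taking the first minus the rest: starting from the 12×13 cube, the 22.5×5 cube at (-2, -3.5) partially overlaps it — only the 18.00 mm² overlap (of its 112.50 mm²) is removed, clipping the outline — 1 connected region. Overall, the cross-section is a single solid region. The nearest boundary edge runs (12.00, 13.00)→(12.00, 1.50); distance from the point to it = 1.60 mm. The point is inside the cross-section and 1.60 mm from the nearest boundary — more than the 0.8 mm shell width (2 × 0.4), so it's in the infill interior.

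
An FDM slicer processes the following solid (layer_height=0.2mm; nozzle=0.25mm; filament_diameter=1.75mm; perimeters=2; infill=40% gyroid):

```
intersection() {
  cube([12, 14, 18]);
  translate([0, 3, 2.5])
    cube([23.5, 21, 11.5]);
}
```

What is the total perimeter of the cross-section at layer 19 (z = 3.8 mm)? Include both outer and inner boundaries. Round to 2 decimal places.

46.00 mm

At z = 3.8 mm: the cube (footprint 12×14) is included at this height (perimeter 52.00 mm); the cube at (0, 3) is present — its section is the full 23.5×21 rectangle (perimeter 89.00 mm); Keeping only the common overlap: the 23.5×21 cube at (0, 3) partially overlaps the 12×14 cube; clipping to the common part keeps 132.00 mm² — boundary = 46.00 mm. Overall, the cross-section is a single solid region. Total boundary length (outer) = 46.00 mm.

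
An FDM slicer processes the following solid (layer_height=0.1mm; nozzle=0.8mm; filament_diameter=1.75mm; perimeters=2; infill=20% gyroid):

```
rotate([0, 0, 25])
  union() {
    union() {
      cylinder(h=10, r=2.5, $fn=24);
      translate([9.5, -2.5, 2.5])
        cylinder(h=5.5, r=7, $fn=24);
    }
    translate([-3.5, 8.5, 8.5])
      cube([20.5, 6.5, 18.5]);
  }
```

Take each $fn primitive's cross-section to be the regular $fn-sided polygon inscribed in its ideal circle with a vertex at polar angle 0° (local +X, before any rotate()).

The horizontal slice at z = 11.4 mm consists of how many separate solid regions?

1

At z = 11.4 mm: the cylinder does not reach this height (z outside [0, 10]); the cylinder at (9.5, -2.5) is absent (z outside [2.5, 8]); Taking the union: nothing is present at this height; the 20.5×6.5 cube at (-3.5, 8.5) contributes its full rectangle; Combining (union): only the 20.5×6.5 cube at (-3.5, 8.5) is present, so the union is just that shape — 1 connected region; (rotated 25° about Z; rotation is an isometry so areas/perimeters/island counts are preserved). The result has 1 disconnected region.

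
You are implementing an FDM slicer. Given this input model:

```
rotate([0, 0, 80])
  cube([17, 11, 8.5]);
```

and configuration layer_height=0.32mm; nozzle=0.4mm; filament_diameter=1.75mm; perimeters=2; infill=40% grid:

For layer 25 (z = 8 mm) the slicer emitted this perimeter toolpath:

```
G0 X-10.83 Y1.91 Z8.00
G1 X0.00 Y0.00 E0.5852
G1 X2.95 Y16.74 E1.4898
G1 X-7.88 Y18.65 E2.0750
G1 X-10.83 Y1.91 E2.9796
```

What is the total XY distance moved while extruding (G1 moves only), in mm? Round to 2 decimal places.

55.99 mm

Sum the Euclidean lengths of each G1 segment: total = 55.99 mm.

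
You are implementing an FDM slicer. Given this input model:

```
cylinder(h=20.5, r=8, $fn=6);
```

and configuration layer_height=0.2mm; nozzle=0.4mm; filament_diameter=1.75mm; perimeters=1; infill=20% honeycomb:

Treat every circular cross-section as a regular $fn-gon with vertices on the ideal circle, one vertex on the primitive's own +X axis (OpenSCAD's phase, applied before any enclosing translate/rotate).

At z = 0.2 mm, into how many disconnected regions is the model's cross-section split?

At z = 0.2 mm: the r=8 cylinder contributes a regular 6-gon of circumradius 8. The result has 1 disconnected region.

1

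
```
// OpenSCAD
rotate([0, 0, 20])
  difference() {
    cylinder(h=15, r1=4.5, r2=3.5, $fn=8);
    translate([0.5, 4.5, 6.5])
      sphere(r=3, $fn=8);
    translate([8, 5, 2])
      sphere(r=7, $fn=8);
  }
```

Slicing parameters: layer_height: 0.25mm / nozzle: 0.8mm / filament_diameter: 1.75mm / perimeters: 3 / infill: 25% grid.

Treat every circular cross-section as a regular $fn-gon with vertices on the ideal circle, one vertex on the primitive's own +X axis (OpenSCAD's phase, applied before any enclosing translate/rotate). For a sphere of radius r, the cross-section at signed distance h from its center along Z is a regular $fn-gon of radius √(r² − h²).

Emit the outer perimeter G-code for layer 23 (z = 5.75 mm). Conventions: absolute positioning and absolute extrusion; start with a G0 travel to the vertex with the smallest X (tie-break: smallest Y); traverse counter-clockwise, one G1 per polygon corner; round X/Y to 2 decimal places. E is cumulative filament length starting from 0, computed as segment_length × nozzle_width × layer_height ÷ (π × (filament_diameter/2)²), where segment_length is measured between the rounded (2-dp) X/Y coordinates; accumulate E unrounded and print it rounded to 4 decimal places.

At z = 5.75 mm: the cone (r1=4.5→r2=3.5) has section circumradius 4.117 here — a regular 8-gon; the r=3 sphere at (0.5, 4.5) slices to a regular 8-gon of circumradius 2.905 (√(r²−h²) with h=0.75 from center); the r=7 sphere at (8, 5) slices to a regular 8-gon of circumradius 5.911 (√(r²−h²) with h=3.75 from center); Subtracting the remaining from the first: starting from the cone, the r=3 sphere at (0.5, 4.5) partially overlaps it — only the 7.01 mm² overlap (of its 23.86 mm²) is removed, clipping the outline; the r=7 sphere at (8, 5) misses the remaining region (no effect) — 1 connected region; (rotated 20° about Z; rotation is an isometry so areas/perimeters/island counts are preserved). The outline is a single polygon with 12 vertices. Extrusion per mm of travel: 0.8 × 0.25 / (π × 0.875²) = 0.083150. Accumulating E over each segment gives final E = 2.1700.

G0 X-3.87 Y-1.41 Z5.75
G1 X-1.74 Y-3.73 E0.2619
G1 X1.41 Y-3.87 E0.5241
G1 X3.73 Y-1.74 E0.7859
G1 X3.87 Y1.41 E1.0481
G1 X1.74 Y3.73 E1.3100
G1 X1.59 Y3.74 E1.3225
G1 X1.56 Y3.17 E1.3700
G1 X-0.08 Y1.67 E1.5548
G1 X-2.30 Y1.77 E1.7396
G1 X-2.94 Y2.47 E1.8184
G1 X-3.73 Y1.74 E1.9079
G1 X-3.87 Y-1.41 E2.1700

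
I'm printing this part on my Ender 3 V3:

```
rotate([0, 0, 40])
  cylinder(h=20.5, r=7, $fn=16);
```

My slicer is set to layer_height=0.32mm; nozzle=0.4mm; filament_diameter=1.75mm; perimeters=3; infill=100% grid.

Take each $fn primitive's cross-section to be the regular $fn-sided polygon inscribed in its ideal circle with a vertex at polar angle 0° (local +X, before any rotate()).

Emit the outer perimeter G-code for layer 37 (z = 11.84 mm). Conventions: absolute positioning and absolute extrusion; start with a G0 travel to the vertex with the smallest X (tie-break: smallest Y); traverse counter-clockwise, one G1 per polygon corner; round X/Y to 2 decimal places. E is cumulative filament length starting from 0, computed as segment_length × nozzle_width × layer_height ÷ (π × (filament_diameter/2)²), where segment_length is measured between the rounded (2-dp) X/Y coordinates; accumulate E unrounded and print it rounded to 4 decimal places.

G0 X-6.97 Y0.61 Z11.84
G1 X-6.68 Y-2.10 E0.1450
G1 X-5.36 Y-4.50 E0.2908
G1 X-3.23 Y-6.21 E0.4362
G1 X-0.61 Y-6.97 E0.5813
G1 X2.10 Y-6.68 E0.7264
G1 X4.50 Y-5.36 E0.8721
G1 X6.21 Y-3.23 E1.0175
G1 X6.97 Y-0.61 E1.1627
G1 X6.68 Y2.10 E1.3077
G1 X5.36 Y4.50 E1.4535
G1 X3.23 Y6.21 E1.5988
G1 X0.61 Y6.97 E1.7440
G1 X-2.10 Y6.68 E1.8890
G1 X-4.50 Y5.36 E2.0348
G1 X-6.21 Y3.23 E2.1802
G1 X-6.97 Y0.61 E2.3253

At z = 11.84 mm: the r=7 cylinder contributes a regular 16-gon of circumradius 7; (whole slice rotated 40° about Z — lengths, areas and connectivity unchanged). The outline is a single polygon with 16 vertices. Extrusion per mm of travel: 0.4 × 0.32 / (π × 0.875²) = 0.053216. Accumulating E over each segment gives final E = 2.3253.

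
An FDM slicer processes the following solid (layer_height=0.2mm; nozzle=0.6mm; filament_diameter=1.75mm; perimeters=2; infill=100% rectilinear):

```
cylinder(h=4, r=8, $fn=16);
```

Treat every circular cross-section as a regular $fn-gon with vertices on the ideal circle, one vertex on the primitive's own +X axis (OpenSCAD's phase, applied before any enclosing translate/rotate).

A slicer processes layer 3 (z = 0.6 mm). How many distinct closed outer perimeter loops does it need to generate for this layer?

At z = 0.6 mm: the cylinder: section is a regular 16-gon, circumradius r=8. The result has 1 disconnected region.

1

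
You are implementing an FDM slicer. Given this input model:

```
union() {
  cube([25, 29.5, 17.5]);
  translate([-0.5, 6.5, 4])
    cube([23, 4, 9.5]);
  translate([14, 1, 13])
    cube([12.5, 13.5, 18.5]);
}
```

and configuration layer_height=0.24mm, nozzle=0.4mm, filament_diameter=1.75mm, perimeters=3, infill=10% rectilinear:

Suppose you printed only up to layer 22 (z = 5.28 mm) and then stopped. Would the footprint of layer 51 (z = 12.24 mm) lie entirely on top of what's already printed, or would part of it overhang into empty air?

entirely on top

Compare the two slices. At z = 5.28: the cube (footprint 25×29.5) is included at this height (area 737.50 mm²); the cube at (-0.5, 6.5) (footprint 23×4) is included at this height (area 92.00 mm²); the cube at (14, 1) does not reach this height (z outside [13, 31.5]); Taking the union: the regions partially overlap — summed areas 829.50 mm² minus the doubly-counted overlap 90.00 mm² gives 739.50 mm² — area = 739.50 mm². At z = 12.24: the cube (footprint 25×29.5) is included at this height (area 737.50 mm²); the cube at (-0.5, 6.5) (footprint 23×4) is included at this height (area 92.00 mm²); the cube at (14, 1) is absent (z outside [13, 31.5]); Merging all regions: the regions partially overlap — summed areas 829.50 mm² minus the doubly-counted overlap 90.00 mm² gives 739.50 mm² — area = 739.50 mm². Checking containment: the cross-section at z = 12.24 is a subset of the cross-section at z = 5.28.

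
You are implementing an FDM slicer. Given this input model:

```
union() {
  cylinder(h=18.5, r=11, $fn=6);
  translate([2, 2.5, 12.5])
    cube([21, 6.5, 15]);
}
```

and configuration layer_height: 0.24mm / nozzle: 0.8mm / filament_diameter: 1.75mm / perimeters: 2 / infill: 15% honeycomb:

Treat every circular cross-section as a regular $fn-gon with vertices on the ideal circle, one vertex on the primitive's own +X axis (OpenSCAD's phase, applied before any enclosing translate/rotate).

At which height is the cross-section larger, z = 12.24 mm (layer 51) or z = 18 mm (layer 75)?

Layer 51 (z = 12.24): the cylinder: section is a regular 6-gon, circumradius r=11 (area = (6/2)·11.000²·sin(360°/6) = 314.37 mm²); the cube at (2, 2.5) is absent (z outside [12.5, 27.5]); Taking the union: only the r=11 cylinder is present, so the union is just that shape — area = 314.37 mm². So its area = 314.37 mm². Layer 75 (z = 18): the cylinder: section is a regular 6-gon, circumradius r=11 (area = (6/2)·11.000²·sin(360°/6) = 314.37 mm²); the cube at (2, 2.5) (footprint 21×6.5) is included at this height (area 136.50 mm²); Taking the union: the regions partially overlap — summed areas 450.87 mm² minus the doubly-counted overlap 36.92 mm² gives 413.95 mm² — area = 413.95 mm². So its area = 413.95 mm². Layer 75 is larger (413.95 vs 314.37 mm²).

layer 75 (z = 18 mm)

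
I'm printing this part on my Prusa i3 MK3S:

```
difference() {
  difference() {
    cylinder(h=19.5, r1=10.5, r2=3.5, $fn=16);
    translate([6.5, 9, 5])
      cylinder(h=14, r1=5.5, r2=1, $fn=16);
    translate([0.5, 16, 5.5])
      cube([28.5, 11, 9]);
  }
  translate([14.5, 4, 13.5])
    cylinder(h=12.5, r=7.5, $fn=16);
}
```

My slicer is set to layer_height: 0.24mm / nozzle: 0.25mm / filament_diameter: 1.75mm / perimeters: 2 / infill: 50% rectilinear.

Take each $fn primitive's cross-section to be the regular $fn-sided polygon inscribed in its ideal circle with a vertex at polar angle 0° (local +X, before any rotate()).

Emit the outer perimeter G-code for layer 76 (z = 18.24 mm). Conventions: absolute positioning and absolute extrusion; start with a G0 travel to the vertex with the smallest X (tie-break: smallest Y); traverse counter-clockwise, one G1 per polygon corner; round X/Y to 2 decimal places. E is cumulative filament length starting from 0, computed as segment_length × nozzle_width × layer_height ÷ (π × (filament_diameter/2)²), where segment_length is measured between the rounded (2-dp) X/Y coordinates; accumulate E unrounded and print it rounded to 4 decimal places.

G0 X-3.95 Y0.00 Z18.24
G1 X-3.65 Y-1.51 E0.0384
G1 X-2.79 Y-2.79 E0.0769
G1 X-1.51 Y-3.65 E0.1153
G1 X0.00 Y-3.95 E0.1537
G1 X1.51 Y-3.65 E0.1921
G1 X2.79 Y-2.79 E0.2306
G1 X3.65 Y-1.51 E0.2691
G1 X3.95 Y0.00 E0.3075
G1 X3.65 Y1.51 E0.3459
G1 X2.79 Y2.79 E0.3844
G1 X1.51 Y3.65 E0.4228
G1 X0.00 Y3.95 E0.4612
G1 X-1.51 Y3.65 E0.4996
G1 X-2.79 Y2.79 E0.5381
G1 X-3.65 Y1.51 E0.5766
G1 X-3.95 Y0.00 E0.6150

At z = 18.24 mm: the cone (r1=10.5→r2=3.5) has section circumradius 3.952 here — a regular 16-gon; the cone at (6.5, 9): at t=0.946 of its height the radius interpolates to r₁+(r₂−r₁)t = 1.244, giving a regular 16-gon of that circumradius; the cube at (0.5, 16) does not reach this height (z outside [5.5, 14.5]); Subtracting the remaining from the first: starting from the cone, the cone at (6.5, 9) misses the remaining region (no effect) — 1 connected region; the r=7.5 cylinder at (14.5, 4) contributes a regular 16-gon of circumradius 7.5; Subtracting the remaining from the first: starting from the result so far, the r=7.5 cylinder at (14.5, 4) misses the remaining region (no effect) — 1 connected region. The outline is a single polygon with 16 vertices. Extrusion per mm of travel: 0.25 × 0.24 / (π × 0.875²) = 0.024945. Accumulating E over each segment gives final E = 0.6150.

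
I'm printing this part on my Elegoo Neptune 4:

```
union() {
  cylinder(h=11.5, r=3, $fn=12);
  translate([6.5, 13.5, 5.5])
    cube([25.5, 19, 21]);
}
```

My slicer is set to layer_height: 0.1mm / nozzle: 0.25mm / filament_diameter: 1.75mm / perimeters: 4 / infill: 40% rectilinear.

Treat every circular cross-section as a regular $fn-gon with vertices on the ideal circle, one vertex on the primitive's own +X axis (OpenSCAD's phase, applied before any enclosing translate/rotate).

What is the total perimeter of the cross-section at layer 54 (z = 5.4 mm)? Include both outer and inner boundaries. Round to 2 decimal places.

18.63 mm

At z = 5.4 mm: the r=3 cylinder gives a regular 12-gon of circumradius 3 (constant along its height) (perimeter = 2·12·3.000·sin(180°/12) = 18.63 mm); the cube at (6.5, 13.5) does not reach this height (z outside [5.5, 26.5]); Merging all regions: only the r=3 cylinder is present, so the union is just that shape — boundary = 18.63 mm. Overall, the cross-section is a single solid region. Total boundary length (outer) = 18.63 mm.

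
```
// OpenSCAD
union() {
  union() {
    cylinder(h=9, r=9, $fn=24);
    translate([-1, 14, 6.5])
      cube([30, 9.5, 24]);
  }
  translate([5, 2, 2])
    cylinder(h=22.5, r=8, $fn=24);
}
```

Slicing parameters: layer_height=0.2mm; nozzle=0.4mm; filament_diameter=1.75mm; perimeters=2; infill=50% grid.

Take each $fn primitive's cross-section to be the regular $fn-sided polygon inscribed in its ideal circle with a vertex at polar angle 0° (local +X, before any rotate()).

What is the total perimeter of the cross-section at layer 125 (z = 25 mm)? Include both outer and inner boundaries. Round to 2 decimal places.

79.00 mm

At z = 25 mm: the cylinder does not reach this height (z outside [0, 9]); the cube at (-1, 14) (footprint 30×9.5) is included at this height (perimeter 79.00 mm); Merging all regions: only the 30×9.5 cube at (-1, 14) is present, so the union is just that shape — boundary = 79.00 mm; the cylinder at (5, 2) does not reach this height (z outside [2, 24.5]); Merging all regions: only the result so far is present, so the union is just that shape — boundary = 79.00 mm. Overall, the cross-section is a single solid region. Total boundary length (outer) = 79.00 mm.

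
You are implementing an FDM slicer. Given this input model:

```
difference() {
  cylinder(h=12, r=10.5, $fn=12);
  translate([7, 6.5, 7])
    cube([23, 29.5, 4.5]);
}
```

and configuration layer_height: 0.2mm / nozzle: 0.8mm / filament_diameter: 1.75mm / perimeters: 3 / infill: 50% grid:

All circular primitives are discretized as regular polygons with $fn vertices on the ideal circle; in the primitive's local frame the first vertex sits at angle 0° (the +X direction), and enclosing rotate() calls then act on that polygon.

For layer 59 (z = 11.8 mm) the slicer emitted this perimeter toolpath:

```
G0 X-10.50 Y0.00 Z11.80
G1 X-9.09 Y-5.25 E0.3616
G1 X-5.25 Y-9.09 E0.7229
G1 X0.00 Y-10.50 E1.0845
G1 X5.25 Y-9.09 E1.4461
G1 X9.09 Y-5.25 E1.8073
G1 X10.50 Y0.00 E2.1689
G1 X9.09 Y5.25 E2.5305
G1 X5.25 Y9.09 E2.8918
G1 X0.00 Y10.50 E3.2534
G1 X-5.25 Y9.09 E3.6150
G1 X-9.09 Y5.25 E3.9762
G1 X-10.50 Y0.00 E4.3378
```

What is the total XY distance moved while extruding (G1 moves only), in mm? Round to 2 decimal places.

65.21 mm

Sum the Euclidean lengths of each G1 segment: total = 65.21 mm.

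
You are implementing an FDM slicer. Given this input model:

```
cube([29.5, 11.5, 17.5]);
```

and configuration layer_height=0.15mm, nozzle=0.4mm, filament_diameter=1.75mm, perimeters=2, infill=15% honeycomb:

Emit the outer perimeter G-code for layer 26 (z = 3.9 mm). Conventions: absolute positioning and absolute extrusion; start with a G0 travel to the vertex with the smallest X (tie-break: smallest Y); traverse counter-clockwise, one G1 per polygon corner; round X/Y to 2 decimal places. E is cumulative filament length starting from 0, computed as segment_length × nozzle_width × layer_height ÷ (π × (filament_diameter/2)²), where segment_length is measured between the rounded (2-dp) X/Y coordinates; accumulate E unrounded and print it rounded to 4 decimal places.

At z = 3.9 mm: the cube (footprint 29.5×11.5) is included at this height. The outline is a single polygon with 4 vertices. Extrusion per mm of travel: 0.4 × 0.15 / (π × 0.875²) = 0.024945. Accumulating E over each segment gives final E = 2.0455.

G0 X0.00 Y0.00 Z3.90
G1 X29.50 Y0.00 E0.7359
G1 X29.50 Y11.50 E1.0227
G1 X0.00 Y11.50 E1.7586
G1 X0.00 Y0.00 E2.0455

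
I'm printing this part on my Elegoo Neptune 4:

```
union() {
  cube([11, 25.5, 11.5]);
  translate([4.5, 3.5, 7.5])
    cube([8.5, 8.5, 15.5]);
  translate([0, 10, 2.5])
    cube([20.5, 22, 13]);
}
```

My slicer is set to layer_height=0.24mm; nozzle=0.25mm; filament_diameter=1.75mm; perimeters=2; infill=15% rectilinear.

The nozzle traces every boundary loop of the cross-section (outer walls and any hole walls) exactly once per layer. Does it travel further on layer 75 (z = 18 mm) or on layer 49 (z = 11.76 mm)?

Layer 75 (z = 18): the cube is not intersected at this z (z outside [0, 11.5]); the cube at (4.5, 3.5) is present — its section is the full 8.5×8.5 rectangle (perimeter 34.00 mm); the cube at (0, 10) is not intersected at this z (z outside [2.5, 15.5]); Combining (union): only the 8.5×8.5 cube at (4.5, 3.5) is present, so the union is just that shape — boundary = 34.00 mm. So its perimeter = 34.00 mm. Layer 49 (z = 11.76): the cube is not intersected at this z (z outside [0, 11.5]); the cube at (4.5, 3.5) (footprint 8.5×8.5) is included at this height (perimeter 34.00 mm); the cube at (0, 10) is present — its section is the full 20.5×22 rectangle (perimeter 85.00 mm); Merging all regions: the regions partially overlap (shared area 17.00 mm²), so the edge portions inside another operand are dropped and the merged outline is re-measured after clipping — boundary = 98.00 mm. So its perimeter = 98.00 mm. Layer 49 is larger (98.00 vs 34.00 mm).

layer 49 (z = 11.76 mm)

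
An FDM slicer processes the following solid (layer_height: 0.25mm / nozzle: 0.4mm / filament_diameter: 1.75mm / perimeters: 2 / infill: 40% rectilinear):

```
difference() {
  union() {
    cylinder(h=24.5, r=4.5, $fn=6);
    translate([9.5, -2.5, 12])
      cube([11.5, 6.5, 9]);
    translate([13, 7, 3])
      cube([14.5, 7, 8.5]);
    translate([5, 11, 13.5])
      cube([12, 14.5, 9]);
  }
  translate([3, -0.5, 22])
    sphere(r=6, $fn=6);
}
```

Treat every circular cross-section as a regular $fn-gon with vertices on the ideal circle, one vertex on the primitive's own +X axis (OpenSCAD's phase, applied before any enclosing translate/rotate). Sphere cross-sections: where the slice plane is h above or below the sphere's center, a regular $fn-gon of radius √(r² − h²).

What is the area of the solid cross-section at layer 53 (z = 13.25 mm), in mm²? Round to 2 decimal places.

At z = 13.25 mm: the r=4.5 cylinder gives a regular 6-gon of circumradius 4.5 (constant along its height) (area = (6/2)·4.500²·sin(360°/6) = 52.61 mm²); the 11.5×6.5 cube at (9.5, -2.5) contributes its full rectangle (area 74.75 mm²); the cube at (13, 7) is absent (z outside [3, 11.5]); the cube at (5, 11) is not intersected at this z (z outside [13.5, 22.5]); Merging all regions: the 2 present regions are separate (no shared area or edge), so areas and boundary lengths simply add and each stays a separate island — area = 127.36 mm²; the sphere at (3, -0.5) is not intersected at this z (|z−center|=8.750 > r=6); Taking the first minus the rest: none of the subtracted shapes is present at this height, so the result so far is unchanged — area = 127.36 mm². Overall, the cross-section has 2 separate islands. Net area = 127.36 mm².

127.36 mm²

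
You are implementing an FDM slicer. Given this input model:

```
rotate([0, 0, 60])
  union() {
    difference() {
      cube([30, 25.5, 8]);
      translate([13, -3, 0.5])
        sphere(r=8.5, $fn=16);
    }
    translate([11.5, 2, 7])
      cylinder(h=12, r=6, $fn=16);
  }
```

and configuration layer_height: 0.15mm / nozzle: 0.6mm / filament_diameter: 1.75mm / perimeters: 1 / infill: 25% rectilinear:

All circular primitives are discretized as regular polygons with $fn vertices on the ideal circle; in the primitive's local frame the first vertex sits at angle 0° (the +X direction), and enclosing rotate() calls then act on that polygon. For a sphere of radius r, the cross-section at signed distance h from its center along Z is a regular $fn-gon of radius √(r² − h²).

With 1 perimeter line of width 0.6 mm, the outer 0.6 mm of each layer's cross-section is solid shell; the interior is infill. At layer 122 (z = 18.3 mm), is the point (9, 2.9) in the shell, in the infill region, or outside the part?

outside

At z = 18.3 mm: the cube is not intersected at this z (z outside [0, 8]); the sphere at (13, -3) does not reach this height (|z−center|=17.800 > r=8.5); After the difference (first − rest): the first operand is absent here, so nothing remains; the r=6 cylinder at (11.5, 2) contributes a regular 16-gon of circumradius 6; Taking the union: only the r=6 cylinder at (11.5, 2) is present, so the union is just that shape — 1 connected region; (whole slice rotated 60° about Z — lengths, areas and connectivity unchanged). Overall, the cross-section is a single solid region. Undo the 60° rotation: the query point maps to (7.011, -6.344) in the un-rotated model frame. The nearest boundary edge runs (7.26, -2.24)→(9.20, -3.54); distance from the point to it = 3.55 mm. The point is not inside any of the regions above, so it lies outside the cross-section (3.55 mm from the nearest boundary).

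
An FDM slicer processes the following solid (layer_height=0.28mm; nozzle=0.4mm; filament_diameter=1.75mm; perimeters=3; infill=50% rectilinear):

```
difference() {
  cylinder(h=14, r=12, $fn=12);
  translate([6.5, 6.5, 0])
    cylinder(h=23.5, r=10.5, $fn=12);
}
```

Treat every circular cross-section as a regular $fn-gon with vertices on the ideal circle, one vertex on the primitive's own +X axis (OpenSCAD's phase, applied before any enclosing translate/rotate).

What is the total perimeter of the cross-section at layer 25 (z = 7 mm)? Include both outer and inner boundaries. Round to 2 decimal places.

At z = 7 mm: the cylinder: section is a regular 12-gon, circumradius r=12 (perimeter = 2·12·12.000·sin(180°/12) = 74.54 mm); the r=10.5 cylinder at (6.5, 6.5) gives a regular 12-gon of circumradius 10.5 (constant along its height) (perimeter = 2·12·10.500·sin(180°/12) = 65.22 mm); Subtracting the remaining from the first: starting from the r=12 cylinder, the r=10.5 cylinder at (6.5, 6.5) partially overlaps it — only the 182.49 mm² overlap (of its 330.75 mm²) is removed, clipping the outline — boundary = 76.45 mm. Overall, the cross-section is a single solid region. Total boundary length (outer) = 76.45 mm.

76.45 mm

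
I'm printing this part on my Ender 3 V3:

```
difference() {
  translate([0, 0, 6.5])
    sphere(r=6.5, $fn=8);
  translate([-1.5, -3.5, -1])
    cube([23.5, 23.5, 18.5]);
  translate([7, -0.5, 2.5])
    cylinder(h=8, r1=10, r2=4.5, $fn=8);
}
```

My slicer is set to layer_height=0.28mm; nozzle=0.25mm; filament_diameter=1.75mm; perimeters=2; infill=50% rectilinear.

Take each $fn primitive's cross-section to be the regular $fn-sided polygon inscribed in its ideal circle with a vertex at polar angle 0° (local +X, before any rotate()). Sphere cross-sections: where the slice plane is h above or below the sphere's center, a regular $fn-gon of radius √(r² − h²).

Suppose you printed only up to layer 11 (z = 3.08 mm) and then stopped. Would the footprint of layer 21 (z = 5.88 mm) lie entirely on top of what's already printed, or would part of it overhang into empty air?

part overhangs

Compare the two slices. At z = 3.08: the r=6.5 sphere slices to a regular 8-gon of circumradius 5.528 (√(r²−h²) with h=3.42 from center) (area = (8/2)·5.528²·sin(360°/8) = 86.42 mm²); the cube at (-1.5, -3.5) is present — its section is the full 23.5×23.5 rectangle (area 552.25 mm²); the cone at (7, -0.5) contributes a regular 8-gon of circumradius 9.601 (interpolated between r1=10 and r2=4.5 at t=0.073) (area = (8/2)·9.601²·sin(360°/8) = 260.74 mm²); After the difference (first − rest): starting from the r=6.5 sphere (86.42 mm²), the 23.5×23.5 cube at (-1.5, -3.5) partially overlaps it — only the 51.49 mm² overlap (of its 552.25 mm²) is removed, clipping the outline; the cone at (7, -0.5) partially overlaps it — only the 9.56 mm² overlap (of its 260.74 mm²) is removed, clipping the outline — area = 25.37 mm². At z = 5.88: the r=6.5 sphere slices to a regular 8-gon of circumradius 6.470 (√(r²−h²) with h=0.62 from center) (area = (8/2)·6.470²·sin(360°/8) = 118.41 mm²); the cube at (-1.5, -3.5) is present — its section is the full 23.5×23.5 rectangle (area 552.25 mm²); the cone at (7, -0.5) (r1=10→r2=4.5) has section circumradius 7.676 here — a regular 8-gon (area = (8/2)·7.676²·sin(360°/8) = 166.66 mm²); Subtracting the remaining from the first: starting from the r=6.5 sphere (118.41 mm²), the 23.5×23.5 cube at (-1.5, -3.5) partially overlaps it — only the 64.20 mm² overlap (of its 552.25 mm²) is removed, clipping the outline; the cone at (7, -0.5) partially overlaps it — only the 6.56 mm² overlap (of its 166.66 mm²) is removed, clipping the outline — area = 47.66 mm². Checking containment: at z = 5.88 the cross-section extends beyond the z = 3.08 cross-section by about 22.29 mm².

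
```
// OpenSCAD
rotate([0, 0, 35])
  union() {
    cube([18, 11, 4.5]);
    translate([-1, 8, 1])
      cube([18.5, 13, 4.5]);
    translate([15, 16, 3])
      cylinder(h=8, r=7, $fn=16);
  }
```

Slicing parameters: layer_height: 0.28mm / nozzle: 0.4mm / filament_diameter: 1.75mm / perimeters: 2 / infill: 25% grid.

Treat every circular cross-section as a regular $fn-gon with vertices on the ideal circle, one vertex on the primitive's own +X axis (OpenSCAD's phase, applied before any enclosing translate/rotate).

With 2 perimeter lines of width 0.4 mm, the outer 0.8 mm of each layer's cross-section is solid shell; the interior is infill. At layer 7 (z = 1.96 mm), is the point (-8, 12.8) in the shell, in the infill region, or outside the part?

At z = 1.96 mm: the cube is present — its section is the full 18×11 rectangle; the 18.5×13 cube at (-1, 8) contributes its full rectangle; the cylinder at (15, 16) is not intersected at this z (z outside [3, 11]); Merging all regions: the regions partially overlap (shared area 52.50 mm²), so overlapping operands fuse into one piece — 1 connected region; (rotated 35° about Z; rotation is an isometry so areas/perimeters/island counts are preserved). Overall, the cross-section is a single solid region. Undo the 35° rotation: the query point maps to (0.789, 15.074) in the un-rotated model frame. The nearest boundary edge runs (-1.00, 8.00)→(-1.00, 21.00); distance from the point to it = 1.79 mm. The point is inside the cross-section and 1.79 mm from the nearest boundary — more than the 0.8 mm shell width (2 × 0.4), so it's in the infill interior.

infill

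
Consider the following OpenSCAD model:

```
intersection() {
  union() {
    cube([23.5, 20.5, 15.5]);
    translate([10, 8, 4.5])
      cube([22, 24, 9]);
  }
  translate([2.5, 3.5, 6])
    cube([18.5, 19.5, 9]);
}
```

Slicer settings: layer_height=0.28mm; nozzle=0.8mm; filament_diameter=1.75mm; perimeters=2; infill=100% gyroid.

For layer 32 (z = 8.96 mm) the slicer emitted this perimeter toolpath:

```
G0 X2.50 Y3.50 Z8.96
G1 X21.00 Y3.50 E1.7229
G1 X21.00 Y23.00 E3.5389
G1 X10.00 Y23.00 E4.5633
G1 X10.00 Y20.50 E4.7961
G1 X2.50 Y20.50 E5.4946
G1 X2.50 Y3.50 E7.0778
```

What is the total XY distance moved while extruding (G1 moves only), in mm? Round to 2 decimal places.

76.00 mm

Sum the Euclidean lengths of each G1 segment: total = 76.00 mm.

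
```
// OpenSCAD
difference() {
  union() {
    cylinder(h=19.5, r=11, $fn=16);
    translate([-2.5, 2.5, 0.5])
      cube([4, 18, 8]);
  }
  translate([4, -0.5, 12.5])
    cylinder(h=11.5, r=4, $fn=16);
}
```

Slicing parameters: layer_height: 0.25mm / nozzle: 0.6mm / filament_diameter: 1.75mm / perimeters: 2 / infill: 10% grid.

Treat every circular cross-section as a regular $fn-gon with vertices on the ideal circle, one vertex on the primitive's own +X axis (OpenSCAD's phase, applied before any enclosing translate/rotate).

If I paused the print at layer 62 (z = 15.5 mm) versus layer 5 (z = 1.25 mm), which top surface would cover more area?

Layer 62 (z = 15.5): the r=11 cylinder gives a regular 16-gon of circumradius 11 (constant along its height) (area = (16/2)·11.000²·sin(360°/16) = 370.44 mm²); the cube at (-2.5, 2.5) is absent (z outside [0.5, 8.5]); Merging all regions: only the r=11 cylinder is present, so the union is just that shape — area = 370.44 mm²; the cylinder at (4, -0.5): section is a regular 16-gon, circumradius r=4 (area = (16/2)·4.000²·sin(360°/16) = 48.98 mm²); Subtracting the remaining from the first: starting from the result so far (370.44 mm²), the r=4 cylinder at (4, -0.5) lies wholly inside it (removes its full 48.98 mm² and its 24.97 mm outline becomes a hole wall) — area = 321.45 mm². So its area = 321.45 mm². Layer 5 (z = 1.25): the r=11 cylinder contributes a regular 16-gon of circumradius 11 (area = (16/2)·11.000²·sin(360°/16) = 370.44 mm²); the 4×18 cube at (-2.5, 2.5) contributes its full rectangle (area 72.00 mm²); Taking the union: the regions partially overlap — summed areas 442.44 mm² minus the doubly-counted overlap 33.15 mm² gives 409.28 mm² — area = 409.28 mm²; the cylinder at (4, -0.5) is absent (z outside [12.5, 24]); Taking the first minus the rest: none of the subtracted shapes is present at this height, so that combined region is unchanged — area = 409.28 mm². So its area = 409.28 mm². Layer 5 is larger (409.28 vs 321.45 mm²).

layer 5 (z = 1.25 mm)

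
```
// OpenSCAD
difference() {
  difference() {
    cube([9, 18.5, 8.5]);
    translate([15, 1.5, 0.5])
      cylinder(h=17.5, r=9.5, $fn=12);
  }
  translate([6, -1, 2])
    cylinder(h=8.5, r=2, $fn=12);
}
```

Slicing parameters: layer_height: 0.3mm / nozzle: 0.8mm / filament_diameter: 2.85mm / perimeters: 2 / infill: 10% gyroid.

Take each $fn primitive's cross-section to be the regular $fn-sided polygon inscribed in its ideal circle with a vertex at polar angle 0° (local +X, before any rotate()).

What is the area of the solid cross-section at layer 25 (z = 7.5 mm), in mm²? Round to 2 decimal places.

144.55 mm²

At z = 7.5 mm: the 9×18.5 cube contributes its full rectangle (area 166.50 mm²); the cylinder at (15, 1.5): section is a regular 12-gon, circumradius r=9.5 (area = (12/2)·9.500²·sin(360°/12) = 270.75 mm²); Taking the first minus the rest: starting from the 9×18.5 cube (166.50 mm²), the r=9.5 cylinder at (15, 1.5) partially overlaps it — only the 21.03 mm² overlap (of its 270.75 mm²) is removed, clipping the outline — area = 145.47 mm²; the r=2 cylinder at (6, -1) contributes a regular 12-gon of circumradius 2 (area = (12/2)·2.000²·sin(360°/12) = 12.00 mm²); Taking the first minus the rest: starting from the result so far (145.47 mm²), the r=2 cylinder at (6, -1) partially overlaps it — only the 0.92 mm² overlap (of its 12.00 mm²) is removed, clipping the outline — area = 144.55 mm². Overall, the cross-section is a single solid region. Net area = 144.55 mm².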